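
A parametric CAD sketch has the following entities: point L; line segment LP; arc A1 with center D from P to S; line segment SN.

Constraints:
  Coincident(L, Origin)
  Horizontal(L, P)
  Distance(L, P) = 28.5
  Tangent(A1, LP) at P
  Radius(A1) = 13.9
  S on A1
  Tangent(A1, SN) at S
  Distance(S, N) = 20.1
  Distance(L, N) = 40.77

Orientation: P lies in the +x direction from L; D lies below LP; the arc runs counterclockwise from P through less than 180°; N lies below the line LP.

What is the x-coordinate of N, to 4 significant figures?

18.64

L is at the origin; L and P share the same y with |LP| = 28.5 and P on the +x side, so P = (28.50, 0.000). A1 meets LP tangentially, so DP is at right angles to LP, so D = P + (0, -13.9) = (28.50, -13.90). Since DS ⟂ SN (tangency), |DN| = √(13.9² + 20.1²) = 24.44 regardless of where S sits on A1. So N lies on both circle(L, 40.77) and circle(D, 24.44); the below-LP intersection is N = (18.64, -36.26). S is the foot of the tangent from N: S = (14.85, -16.52).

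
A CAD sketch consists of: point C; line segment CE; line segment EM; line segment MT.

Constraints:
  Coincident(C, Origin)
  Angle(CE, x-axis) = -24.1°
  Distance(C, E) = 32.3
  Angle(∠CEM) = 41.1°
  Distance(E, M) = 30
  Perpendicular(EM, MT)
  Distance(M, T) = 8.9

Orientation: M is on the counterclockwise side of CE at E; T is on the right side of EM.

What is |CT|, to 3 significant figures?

30.7

∠CEM = 41.1°, so EM runs at -24.1° + (180° − 41.1°) = 115° from the x-axis; with |EM| = 30.0, M = E + 30.0·(cos 115°, sin 115°) = (16.9, 14.0). The perpendicularity gives MT at right angles to EM; with |MT| = 8.9 on the right of EM, T = M + 8.9·(0.908, 0.419) = (25.0, 17.8). Then |CT| = |T − C| = 30.7.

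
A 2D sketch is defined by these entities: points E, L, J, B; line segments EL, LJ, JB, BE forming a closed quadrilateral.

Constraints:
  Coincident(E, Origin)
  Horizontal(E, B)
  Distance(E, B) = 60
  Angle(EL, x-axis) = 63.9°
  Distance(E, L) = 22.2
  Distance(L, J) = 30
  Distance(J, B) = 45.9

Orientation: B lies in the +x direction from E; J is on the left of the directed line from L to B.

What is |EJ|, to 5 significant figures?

50.743

Checks: |LJ| = 30.00 ✓; |JB| = 45.90 ✓.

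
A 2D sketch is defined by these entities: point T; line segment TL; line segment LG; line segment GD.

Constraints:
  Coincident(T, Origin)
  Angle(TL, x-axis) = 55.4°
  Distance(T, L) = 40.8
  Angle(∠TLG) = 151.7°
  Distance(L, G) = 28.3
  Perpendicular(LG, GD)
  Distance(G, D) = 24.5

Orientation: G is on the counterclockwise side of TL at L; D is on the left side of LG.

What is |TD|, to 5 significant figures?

64.430

∠TLG = 151.7°, so LG runs at 55.4° + (180° − 151.7°) = 83.700° from the x-axis; with |LG| = 28.3, G = L + 28.3·(cos 83.700°, sin 83.700°) = (26.274, 61.713). LG is perpendicular to GD; with |GD| = 24.5 on the left of LG, D = G + 24.5·(-0.99396, 0.10973) = (1.9215, 64.402). Then |TD| = |D − T| = 64.430.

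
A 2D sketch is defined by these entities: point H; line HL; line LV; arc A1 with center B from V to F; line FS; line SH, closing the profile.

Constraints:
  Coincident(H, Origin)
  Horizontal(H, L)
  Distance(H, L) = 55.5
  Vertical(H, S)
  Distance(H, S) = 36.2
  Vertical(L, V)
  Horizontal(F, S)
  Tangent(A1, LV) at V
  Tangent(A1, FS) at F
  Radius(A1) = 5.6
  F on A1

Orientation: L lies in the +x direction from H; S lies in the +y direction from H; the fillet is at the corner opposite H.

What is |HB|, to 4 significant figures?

58.54

H is at the origin; HL is horizontal with |HL| = 55.5 and L on the +x side, so L = (55.50, 0.000). HS is vertical with |HS| = 36.2 and S on the +y side, so S = (0.000, 36.20). The virtual corner opposite H is at (55.50, 36.20). A1 meets LV tangentially, so BV is at right angles to LV and A1 meets FS tangentially, so BF is at right angles to FS, with radius 5.6, so the center B sits 5.6 in from both sides at B = (49.90, 30.60). Then |HB| = |B − H| = 58.54.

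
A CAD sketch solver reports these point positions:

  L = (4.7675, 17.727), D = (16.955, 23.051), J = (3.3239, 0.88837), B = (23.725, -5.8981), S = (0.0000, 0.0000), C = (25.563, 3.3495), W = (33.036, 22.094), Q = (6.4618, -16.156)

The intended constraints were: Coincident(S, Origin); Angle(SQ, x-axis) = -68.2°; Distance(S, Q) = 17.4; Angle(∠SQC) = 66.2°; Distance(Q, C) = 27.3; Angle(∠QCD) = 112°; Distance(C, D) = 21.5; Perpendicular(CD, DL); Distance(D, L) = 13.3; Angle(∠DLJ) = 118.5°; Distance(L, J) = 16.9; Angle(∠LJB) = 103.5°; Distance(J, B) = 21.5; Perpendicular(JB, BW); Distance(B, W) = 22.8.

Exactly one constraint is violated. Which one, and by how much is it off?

Distance(B, W) = 22.8 — off by 6.70.

S = (0.00, 0.00) ✓; SQ at -68.20° ✓; |SQ| = 17.40 ✓; ∠SQC = 66.20° ✓; |QC| = 27.30 ✓; ∠QCD = 112.0° ✓; |CD| = 21.50 ✓; ∠(CD, DL) = 90.00° ✓; |DL| = 13.30 ✓; ∠DLJ = 118.5° ✓; |LJ| = 16.90 ✓; ∠LJB = 103.5° ✓; |JB| = 21.50 ✓; ∠(JB, BW) = 90.00° ✓; |BW| = 29.50 ✗.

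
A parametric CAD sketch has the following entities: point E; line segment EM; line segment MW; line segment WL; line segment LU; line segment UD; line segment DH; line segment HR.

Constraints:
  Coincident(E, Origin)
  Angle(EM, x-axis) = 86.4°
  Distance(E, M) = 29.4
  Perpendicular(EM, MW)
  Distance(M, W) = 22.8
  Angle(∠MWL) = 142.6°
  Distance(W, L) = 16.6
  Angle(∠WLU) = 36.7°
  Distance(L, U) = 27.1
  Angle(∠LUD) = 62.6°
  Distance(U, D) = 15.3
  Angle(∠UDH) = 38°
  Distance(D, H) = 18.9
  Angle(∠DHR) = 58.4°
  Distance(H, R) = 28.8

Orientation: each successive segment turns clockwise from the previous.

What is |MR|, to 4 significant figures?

8.533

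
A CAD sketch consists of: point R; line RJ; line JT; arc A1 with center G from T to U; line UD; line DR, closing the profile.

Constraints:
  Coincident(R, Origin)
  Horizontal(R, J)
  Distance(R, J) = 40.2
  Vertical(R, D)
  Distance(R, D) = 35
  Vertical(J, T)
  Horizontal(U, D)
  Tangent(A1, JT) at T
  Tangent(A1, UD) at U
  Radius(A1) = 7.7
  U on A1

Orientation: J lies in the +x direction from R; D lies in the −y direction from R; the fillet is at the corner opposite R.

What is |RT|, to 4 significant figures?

48.59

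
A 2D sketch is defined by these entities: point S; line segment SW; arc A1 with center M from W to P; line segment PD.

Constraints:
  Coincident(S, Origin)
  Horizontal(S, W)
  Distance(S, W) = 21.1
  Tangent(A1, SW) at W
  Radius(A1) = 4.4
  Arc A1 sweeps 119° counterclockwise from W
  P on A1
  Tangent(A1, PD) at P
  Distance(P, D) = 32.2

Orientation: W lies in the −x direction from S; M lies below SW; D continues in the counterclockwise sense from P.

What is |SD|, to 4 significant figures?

35.93

On A1, W sits at bearing 90° from M; a 119° counterclockwise sweep puts P at bearing 209°, so P = M + 4.4·(cos 209°, sin 209°) = (-24.95, -6.533). A1 meets PD tangentially, so MP is at right angles to PD, so PD runs along (−sin 209°, cos 209°); with |PD| = 32.2, D = (-9.337, -34.70). Then |SD| = |D − S| = 35.93.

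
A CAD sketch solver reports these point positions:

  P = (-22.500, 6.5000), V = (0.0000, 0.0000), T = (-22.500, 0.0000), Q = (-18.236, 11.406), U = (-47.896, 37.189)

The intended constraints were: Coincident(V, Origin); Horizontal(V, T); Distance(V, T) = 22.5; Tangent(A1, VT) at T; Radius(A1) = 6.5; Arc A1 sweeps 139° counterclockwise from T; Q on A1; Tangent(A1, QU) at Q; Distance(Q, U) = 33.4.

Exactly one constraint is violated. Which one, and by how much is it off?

Distance(Q, U) = 33.4 — off by 5.90.

V = (0.00, 0.00) ✓; V.y = 0.00, T.y = 0.00 ✓; |VT| = 22.50 ✓; ∠(PT, TV) = 90.00° ✓; |PT| = 6.500 ✓; bearing(P→Q) − bearing(P→T) = 139.0° ✓; |PQ| = 6.500 ✓; ∠(PQ, QU) = 90.00° ✓; |QU| = 39.30 ✗.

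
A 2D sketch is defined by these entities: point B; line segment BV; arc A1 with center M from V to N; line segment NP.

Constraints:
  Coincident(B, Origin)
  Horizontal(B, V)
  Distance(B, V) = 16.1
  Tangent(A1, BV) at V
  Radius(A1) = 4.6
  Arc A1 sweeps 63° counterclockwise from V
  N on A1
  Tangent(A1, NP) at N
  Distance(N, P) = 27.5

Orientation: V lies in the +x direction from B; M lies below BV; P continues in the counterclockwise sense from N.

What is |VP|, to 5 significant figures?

31.698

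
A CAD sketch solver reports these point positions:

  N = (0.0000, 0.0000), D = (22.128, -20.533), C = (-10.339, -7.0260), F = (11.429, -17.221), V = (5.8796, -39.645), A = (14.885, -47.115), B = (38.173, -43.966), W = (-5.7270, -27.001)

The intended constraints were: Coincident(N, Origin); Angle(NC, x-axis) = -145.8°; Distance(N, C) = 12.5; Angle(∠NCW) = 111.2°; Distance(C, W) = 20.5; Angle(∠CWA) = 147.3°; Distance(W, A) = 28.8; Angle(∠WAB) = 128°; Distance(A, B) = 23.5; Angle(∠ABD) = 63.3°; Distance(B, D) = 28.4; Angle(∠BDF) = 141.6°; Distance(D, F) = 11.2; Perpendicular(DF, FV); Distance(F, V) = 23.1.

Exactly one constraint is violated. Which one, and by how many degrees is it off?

Perpendicular(DF, FV) — off by 3.30°.

N = (0.00, 0.00) ✓; NC at -145.8° ✓; |NC| = 12.50 ✓; ∠NCW = 111.2° ✓; |CW| = 20.50 ✓; ∠CWA = 147.3° ✓; |WA| = 28.80 ✓; ∠WAB = 128.0° ✓; |AB| = 23.50 ✓; ∠ABD = 63.30° ✓; |BD| = 28.40 ✓; ∠BDF = 141.6° ✓; |DF| = 11.20 ✓; ∠(DF, FV) = 93.30° ✗; |FV| = 23.10 ✓.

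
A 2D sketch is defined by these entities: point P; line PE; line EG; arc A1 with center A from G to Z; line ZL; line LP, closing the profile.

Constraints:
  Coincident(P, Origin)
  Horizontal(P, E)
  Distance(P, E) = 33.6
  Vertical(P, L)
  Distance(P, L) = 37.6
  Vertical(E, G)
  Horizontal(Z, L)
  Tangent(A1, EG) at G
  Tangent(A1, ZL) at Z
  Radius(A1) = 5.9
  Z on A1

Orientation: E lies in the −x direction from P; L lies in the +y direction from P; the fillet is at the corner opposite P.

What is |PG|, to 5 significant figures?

46.194

The virtual corner opposite P is at (-33.600, 37.600). A1 meets EG tangentially, so AG is at right angles to EG and tangency of A1 to ZL means the radius AZ is perpendicular to ZL, with radius 5.9, so the center A sits 5.9 in from both sides at A = (-27.700, 31.700). That places the tangent points at G = (-33.600, 31.700) on EG and Z = (-27.700, 37.600) on ZL. Then |PG| = |G − P| = 46.194.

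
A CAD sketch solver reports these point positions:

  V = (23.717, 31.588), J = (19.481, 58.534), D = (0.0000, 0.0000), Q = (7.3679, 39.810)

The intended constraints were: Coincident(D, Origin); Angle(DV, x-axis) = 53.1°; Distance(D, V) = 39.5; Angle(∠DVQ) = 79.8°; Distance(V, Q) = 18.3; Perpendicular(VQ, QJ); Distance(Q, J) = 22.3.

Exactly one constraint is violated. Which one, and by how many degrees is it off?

Perpendicular(VQ, QJ) — off by 6.20°.

D = (0.00, 0.00) ✓; DV at 53.10° ✓; |DV| = 39.50 ✓; ∠DVQ = 79.80° ✓; |VQ| = 18.30 ✓; ∠(VQ, QJ) = 96.20° ✗; |QJ| = 22.30 ✓.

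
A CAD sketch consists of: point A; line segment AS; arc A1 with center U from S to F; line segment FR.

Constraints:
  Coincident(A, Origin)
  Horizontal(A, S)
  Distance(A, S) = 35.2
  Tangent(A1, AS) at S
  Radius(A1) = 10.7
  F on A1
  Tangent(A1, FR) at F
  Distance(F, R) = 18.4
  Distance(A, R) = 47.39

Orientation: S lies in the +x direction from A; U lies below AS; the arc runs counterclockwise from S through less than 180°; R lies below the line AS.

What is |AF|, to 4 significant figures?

30.43

Checks: |US| = 10.70 ✓; |UF| = 10.70 ✓; ∠(UF, FR) = 90.00° ✓; |FR| = 18.40 ✓; |AR| = 47.39 ✓.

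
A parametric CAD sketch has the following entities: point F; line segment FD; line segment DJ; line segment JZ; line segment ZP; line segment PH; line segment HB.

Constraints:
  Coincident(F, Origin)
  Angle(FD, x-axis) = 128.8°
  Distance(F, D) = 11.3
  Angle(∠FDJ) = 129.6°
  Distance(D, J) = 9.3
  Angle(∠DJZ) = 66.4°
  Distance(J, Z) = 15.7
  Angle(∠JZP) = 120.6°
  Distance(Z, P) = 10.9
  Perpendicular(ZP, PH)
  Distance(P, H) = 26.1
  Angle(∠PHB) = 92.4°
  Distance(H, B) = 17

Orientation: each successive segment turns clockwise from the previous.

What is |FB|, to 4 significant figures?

25.27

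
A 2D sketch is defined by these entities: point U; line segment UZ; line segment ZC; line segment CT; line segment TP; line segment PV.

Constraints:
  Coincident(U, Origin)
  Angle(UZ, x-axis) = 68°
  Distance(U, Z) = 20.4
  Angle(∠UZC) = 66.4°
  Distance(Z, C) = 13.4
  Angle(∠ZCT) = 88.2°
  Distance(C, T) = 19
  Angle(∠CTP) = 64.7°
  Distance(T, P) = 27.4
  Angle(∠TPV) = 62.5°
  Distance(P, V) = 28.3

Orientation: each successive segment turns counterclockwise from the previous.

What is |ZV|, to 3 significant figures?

15.1

∠CTP = 64.7° gives TP at 28.7° from the x-axis; with |TP| = 27.4, P = (19.4, 12.7). ∠TPV = 62.5° gives PV at 146° from the x-axis; with |PV| = 28.3, V = (-4.11, 28.5). Then |ZV| = |V − Z| = 15.1.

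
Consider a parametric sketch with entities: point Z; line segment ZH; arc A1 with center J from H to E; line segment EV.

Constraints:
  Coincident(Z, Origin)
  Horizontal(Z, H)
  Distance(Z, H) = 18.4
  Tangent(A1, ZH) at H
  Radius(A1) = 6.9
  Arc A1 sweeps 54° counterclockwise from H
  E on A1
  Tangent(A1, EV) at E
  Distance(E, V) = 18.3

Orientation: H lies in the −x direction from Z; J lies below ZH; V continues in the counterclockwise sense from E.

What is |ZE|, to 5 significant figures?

24.150

A1 meets ZH tangentially, so JH is at right angles to ZH, so J = H + (0, -6.9) = (-18.400, -6.9000). On A1, H sits at bearing 90° from J; a 54° counterclockwise sweep puts E at bearing 144°, so E = J + 6.9·(cos 144°, sin 144°) = (-23.982, -2.8443). Then |ZE| = |E − Z| = 24.150.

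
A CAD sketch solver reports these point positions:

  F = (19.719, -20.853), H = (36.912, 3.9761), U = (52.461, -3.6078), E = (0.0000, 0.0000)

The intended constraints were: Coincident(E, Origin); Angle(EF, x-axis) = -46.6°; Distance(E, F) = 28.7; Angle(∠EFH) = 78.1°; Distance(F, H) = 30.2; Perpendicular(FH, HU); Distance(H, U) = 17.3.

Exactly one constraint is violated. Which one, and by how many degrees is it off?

Perpendicular(FH, HU) — off by 8.70°.

E = (0.00, 0.00) ✓; EF at -46.60° ✓; |EF| = 28.70 ✓; ∠EFH = 78.10° ✓; |FH| = 30.20 ✓; ∠(FH, HU) = 81.30° ✗; |HU| = 17.30 ✓.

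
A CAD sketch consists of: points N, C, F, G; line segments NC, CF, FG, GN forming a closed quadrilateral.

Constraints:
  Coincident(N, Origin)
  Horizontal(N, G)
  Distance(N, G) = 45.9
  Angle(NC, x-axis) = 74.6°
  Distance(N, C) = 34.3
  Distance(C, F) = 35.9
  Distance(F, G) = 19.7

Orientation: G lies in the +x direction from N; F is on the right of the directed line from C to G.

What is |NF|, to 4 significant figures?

26.30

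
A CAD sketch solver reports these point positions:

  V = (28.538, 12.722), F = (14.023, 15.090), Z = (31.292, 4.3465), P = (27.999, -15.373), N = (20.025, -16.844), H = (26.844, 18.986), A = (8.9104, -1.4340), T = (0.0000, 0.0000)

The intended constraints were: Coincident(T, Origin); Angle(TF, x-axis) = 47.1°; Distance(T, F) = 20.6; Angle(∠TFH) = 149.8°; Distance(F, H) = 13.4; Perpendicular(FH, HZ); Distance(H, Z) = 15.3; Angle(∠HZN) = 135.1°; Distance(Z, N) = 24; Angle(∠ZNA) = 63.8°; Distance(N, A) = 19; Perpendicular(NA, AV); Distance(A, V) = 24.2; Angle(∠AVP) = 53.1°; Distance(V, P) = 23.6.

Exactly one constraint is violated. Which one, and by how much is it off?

Distance(V, P) = 23.6 — off by 4.50.

T = (0.00, 0.00) ✓; TF at 47.10° ✓; |TF| = 20.60 ✓; ∠TFH = 149.8° ✓; |FH| = 13.40 ✓; ∠(FH, HZ) = 90.00° ✓; |HZ| = 15.30 ✓; ∠HZN = 135.1° ✓; |ZN| = 24.00 ✓; ∠ZNA = 63.80° ✓; |NA| = 19.00 ✓; ∠(NA, AV) = 90.00° ✓; |AV| = 24.20 ✓; ∠AVP = 53.10° ✓; |VP| = 28.10 ✗.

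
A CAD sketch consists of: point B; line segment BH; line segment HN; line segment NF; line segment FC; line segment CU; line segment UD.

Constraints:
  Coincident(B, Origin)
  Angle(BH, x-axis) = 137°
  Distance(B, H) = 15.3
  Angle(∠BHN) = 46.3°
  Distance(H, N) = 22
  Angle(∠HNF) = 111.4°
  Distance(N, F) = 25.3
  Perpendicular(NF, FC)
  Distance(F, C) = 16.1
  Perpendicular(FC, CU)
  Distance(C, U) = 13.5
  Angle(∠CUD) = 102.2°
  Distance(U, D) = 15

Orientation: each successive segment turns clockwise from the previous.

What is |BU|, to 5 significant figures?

5.8472

B is at the origin; BH runs at 137.0° with length 15.3, so H = (-11.190, 10.435). ∠BHN = 46.3° gives HN at 3.3000° from the x-axis; with |HN| = 22.0, N = (10.774, 11.701). ∠HNF = 111.4° gives NF at -65.300° from the x-axis; with |NF| = 25.3, F = (21.346, -11.284). The perpendicularity gives FC at right angles to NF, so FC runs at -155.30°; with |FC| = 16.1, C = (6.7189, -18.012). FC is perpendicular to CU, so CU runs at 114.70°; with |CU| = 13.5, U = (1.0777, -5.7471). Then |BU| = |U − B| = 5.8472.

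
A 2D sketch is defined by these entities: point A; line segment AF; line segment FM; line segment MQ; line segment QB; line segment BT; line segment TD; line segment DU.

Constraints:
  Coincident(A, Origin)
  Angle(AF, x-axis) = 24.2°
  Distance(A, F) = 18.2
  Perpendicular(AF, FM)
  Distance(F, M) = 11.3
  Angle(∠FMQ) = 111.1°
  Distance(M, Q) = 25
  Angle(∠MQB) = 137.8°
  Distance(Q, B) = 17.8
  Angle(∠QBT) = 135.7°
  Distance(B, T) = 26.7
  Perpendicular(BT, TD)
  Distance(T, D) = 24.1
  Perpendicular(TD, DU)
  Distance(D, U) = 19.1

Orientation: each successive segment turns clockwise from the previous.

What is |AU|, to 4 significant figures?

4.266

The perpendicularity gives TD at right angles to BT, so TD runs at 48.80°; with |TD| = 24.1, D = (-18.34, 14.14). The perpendicularity gives DU at right angles to TD, so DU runs at -41.20°; with |DU| = 19.1, U = (-3.970, 1.560). Then |AU| = |U − A| = 4.266.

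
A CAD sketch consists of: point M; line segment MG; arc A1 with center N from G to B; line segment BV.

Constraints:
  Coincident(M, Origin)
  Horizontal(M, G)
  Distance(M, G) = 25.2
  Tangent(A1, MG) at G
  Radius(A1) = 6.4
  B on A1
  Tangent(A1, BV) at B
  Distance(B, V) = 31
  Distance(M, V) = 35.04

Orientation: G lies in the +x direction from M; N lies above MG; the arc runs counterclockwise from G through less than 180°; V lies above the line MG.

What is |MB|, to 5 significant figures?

31.813

Checks: |NB| = 6.400 ✓; ∠(NB, BV) = 90.00° ✓; |BV| = 31.00 ✓; |MV| = 35.04 ✓.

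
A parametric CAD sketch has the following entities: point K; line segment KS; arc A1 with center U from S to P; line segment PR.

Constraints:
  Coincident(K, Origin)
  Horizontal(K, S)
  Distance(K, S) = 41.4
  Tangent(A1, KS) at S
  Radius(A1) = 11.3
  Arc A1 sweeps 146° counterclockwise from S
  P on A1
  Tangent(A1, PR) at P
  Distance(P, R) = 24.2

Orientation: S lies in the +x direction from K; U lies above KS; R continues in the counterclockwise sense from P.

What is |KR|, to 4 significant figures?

43.98

On A1, S sits at bearing -90° from U; a 146° counterclockwise sweep puts P at bearing 56°, so P = U + 11.3·(cos 56°, sin 56°) = (47.72, 20.67). A1 meets PR tangentially, so UP is at right angles to PR, so PR runs along (−sin 56°, cos 56°); with |PR| = 24.2, R = (27.66, 34.20). Then |KR| = |R − K| = 43.98.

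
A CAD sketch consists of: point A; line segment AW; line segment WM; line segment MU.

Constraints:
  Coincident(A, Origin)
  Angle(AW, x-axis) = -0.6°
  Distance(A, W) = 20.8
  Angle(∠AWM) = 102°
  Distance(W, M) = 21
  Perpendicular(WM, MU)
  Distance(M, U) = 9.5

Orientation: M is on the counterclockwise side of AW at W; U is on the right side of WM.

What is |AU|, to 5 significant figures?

39.142

A is at the origin; AW runs at -0.6° with length 20.8, so W = 20.8·(cos -0.6°, sin -0.6°) = (20.799, -0.21781). ∠AWM = 102.0°, so WM runs at -0.6° + (180° − 102.0°) = 77.400° from the x-axis; with |WM| = 21.0, M = W + 21.0·(cos 77.400°, sin 77.400°) = (25.380, 20.276). WM ⟂ MU; with |MU| = 9.5 on the right of WM, U = M + 9.5·(0.97592, -0.21814) = (34.651, 18.204). Then |AU| = |U − A| = 39.142.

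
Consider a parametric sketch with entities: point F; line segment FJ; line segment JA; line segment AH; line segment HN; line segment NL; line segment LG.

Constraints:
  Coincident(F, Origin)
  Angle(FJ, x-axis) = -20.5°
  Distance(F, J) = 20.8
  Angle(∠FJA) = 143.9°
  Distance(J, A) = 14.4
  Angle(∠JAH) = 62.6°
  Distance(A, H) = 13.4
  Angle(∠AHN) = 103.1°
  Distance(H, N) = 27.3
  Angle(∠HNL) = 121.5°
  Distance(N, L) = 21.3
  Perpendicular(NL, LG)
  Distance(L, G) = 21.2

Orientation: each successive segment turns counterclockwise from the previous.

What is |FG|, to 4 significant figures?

35.97

∠HNL = 121.5° gives NL at -91.60° from the x-axis; with |NL| = 21.3, L = (-0.04747, -28.51). NL is perpendicular to LG, so LG runs at -1.600°; with |LG| = 21.2, G = (21.14, -29.10). Then |FG| = |G − F| = 35.97.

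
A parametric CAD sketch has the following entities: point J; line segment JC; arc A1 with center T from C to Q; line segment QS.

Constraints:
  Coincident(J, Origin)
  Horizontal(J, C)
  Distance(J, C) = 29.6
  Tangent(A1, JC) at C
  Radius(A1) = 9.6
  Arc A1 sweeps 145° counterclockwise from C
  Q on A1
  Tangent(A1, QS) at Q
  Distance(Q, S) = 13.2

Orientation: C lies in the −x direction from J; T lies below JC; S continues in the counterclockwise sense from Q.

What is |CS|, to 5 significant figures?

25.591

J is at the origin; JC is horizontal with |JC| = 29.6 and C on the −x side, so C = (-29.600, 0.0000). A1 meets JC tangentially, so TC is at right angles to JC, so T = C + (0, -9.6) = (-29.600, -9.6000). On A1, C sits at bearing 90° from T; a 145° counterclockwise sweep puts Q at bearing 235°, so Q = T + 9.6·(cos 235°, sin 235°) = (-35.106, -17.464). Tangency of A1 to QS means the radius TQ is perpendicular to QS, so QS runs along (−sin 235°, cos 235°); with |QS| = 13.2, S = (-24.294, -25.035). Then |CS| = |S − C| = 25.591.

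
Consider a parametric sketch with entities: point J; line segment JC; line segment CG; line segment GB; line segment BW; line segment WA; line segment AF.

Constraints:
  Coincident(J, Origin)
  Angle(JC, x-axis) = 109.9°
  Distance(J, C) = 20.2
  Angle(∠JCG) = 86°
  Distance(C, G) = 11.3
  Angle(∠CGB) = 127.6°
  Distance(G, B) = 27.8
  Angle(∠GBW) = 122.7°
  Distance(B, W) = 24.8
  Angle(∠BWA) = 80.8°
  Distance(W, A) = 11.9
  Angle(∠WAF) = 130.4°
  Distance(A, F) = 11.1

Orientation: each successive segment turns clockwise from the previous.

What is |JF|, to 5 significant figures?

10.404

J is at the origin; JC runs at 109.9° with length 20.2, so C = (-6.8757, 18.994). ∠JCG = 86.0° gives CG at 15.900° from the x-axis; with |CG| = 11.3, G = (3.9920, 22.090). ∠CGB = 127.6° gives GB at -36.500° from the x-axis; with |GB| = 27.8, B = (26.339, 5.5535). ∠GBW = 122.7° gives BW at -93.800° from the x-axis; with |BW| = 24.8, W = (24.696, -19.192). ∠BWA = 80.8° gives WA at 167.00° from the x-axis; with |WA| = 11.9, A = (13.101, -16.515). ∠WAF = 130.4° gives AF at 117.40° from the x-axis; with |AF| = 11.1, F = (7.9924, -6.6603). Then |JF| = |F − J| = 10.404.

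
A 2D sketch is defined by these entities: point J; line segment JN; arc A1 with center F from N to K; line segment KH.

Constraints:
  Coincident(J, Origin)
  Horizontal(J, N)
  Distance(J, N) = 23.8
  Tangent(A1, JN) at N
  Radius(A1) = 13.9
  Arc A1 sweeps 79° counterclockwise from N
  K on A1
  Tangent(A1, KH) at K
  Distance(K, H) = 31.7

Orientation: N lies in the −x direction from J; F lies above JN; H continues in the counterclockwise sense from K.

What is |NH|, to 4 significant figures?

46.72

J is at the origin; J and N share the same y with |JN| = 23.8 and N on the −x side, so N = (-23.80, 0.000). The tangent condition forces FN to be normal to JN, so F = N + (0, 13.9) = (-23.80, 13.90). On A1, N sits at bearing -90° from F; a 79° counterclockwise sweep puts K at bearing -11°, so K = F + 13.9·(cos -11°, sin -11°) = (-10.16, 11.25). Since A1 is tangent to KH there, FK ⟂ KH, so KH runs along (−sin -11°, cos -11°); with |KH| = 31.7, H = (-4.107, 42.37). Then |NH| = |H − N| = 46.72.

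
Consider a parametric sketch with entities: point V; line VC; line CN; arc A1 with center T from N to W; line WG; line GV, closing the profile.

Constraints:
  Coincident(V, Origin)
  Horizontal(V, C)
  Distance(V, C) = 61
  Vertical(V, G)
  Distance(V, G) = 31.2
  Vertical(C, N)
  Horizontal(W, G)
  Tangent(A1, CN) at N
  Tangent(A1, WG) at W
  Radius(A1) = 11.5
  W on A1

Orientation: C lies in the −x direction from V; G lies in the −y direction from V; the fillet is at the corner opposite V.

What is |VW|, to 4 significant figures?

58.51

The virtual corner opposite V is at (-61.00, -31.20). The tangent condition forces TN to be normal to CN and tangency of A1 to WG means the radius TW is perpendicular to WG, with radius 11.5, so the center T sits 11.5 in from both sides at T = (-49.50, -19.70). That places the tangent points at N = (-61.00, -19.70) on CN and W = (-49.50, -31.20) on WG. Then |VW| = |W − V| = 58.51.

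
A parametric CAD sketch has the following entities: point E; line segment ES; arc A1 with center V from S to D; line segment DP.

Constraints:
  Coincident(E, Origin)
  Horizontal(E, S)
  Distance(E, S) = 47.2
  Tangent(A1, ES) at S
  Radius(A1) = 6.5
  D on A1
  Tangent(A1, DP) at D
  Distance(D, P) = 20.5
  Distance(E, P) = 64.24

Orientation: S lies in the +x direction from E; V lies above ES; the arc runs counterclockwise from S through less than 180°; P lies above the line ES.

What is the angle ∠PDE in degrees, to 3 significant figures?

112°

Checks: |ES| = 47.20 ✓; |VD| = 6.500 ✓; ∠(VD, DP) = 90.00° ✓; |DP| = 20.50 ✓; |EP| = 64.24 ✓.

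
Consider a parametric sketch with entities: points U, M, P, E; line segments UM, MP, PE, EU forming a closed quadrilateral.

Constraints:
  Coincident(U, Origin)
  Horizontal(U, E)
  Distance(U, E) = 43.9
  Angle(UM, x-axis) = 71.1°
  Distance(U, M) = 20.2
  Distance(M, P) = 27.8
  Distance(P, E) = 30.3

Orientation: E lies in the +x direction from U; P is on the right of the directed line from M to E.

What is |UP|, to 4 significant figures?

16.37

Checks: |MP| = 27.80 ✓; |PE| = 30.30 ✓.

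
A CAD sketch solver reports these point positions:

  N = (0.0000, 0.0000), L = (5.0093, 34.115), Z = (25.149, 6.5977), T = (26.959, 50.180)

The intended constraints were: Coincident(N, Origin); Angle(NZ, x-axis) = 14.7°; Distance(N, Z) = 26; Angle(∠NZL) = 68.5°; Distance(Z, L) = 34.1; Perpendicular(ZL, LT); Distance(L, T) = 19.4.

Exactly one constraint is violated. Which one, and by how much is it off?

Distance(L, T) = 19.4 — off by 7.80.

N = (0.00, 0.00) ✓; NZ at 14.70° ✓; |NZ| = 26.00 ✓; ∠NZL = 68.50° ✓; |ZL| = 34.10 ✓; ∠(ZL, LT) = 90.00° ✓; |LT| = 27.20 ✗.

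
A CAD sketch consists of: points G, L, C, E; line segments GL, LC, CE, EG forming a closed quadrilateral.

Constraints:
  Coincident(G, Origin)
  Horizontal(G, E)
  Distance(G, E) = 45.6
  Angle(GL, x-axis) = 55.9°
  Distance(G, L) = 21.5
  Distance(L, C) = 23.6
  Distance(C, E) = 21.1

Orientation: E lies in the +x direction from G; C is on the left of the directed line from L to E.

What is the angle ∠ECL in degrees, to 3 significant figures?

116°

G is at the origin; G and E share the same y with |GE| = 45.6 and E in +x, so E = (45.6, 0). GL runs at 55.9° with |GL| = 21.5, so L = (12.1, 17.8). C is determined by |LC| = 23.6 and |CE| = 21.1 together: it lies at the intersection of circle(L, 23.6) and circle(E, 21.1). With |LE| = 38.0, the foot of the radical line on LE is 20.5 from L and the perpendicular offset is √(23.6² − 20.5²) = 11.8. Taking the left-of-LE solution: C = (35.6, 18.6).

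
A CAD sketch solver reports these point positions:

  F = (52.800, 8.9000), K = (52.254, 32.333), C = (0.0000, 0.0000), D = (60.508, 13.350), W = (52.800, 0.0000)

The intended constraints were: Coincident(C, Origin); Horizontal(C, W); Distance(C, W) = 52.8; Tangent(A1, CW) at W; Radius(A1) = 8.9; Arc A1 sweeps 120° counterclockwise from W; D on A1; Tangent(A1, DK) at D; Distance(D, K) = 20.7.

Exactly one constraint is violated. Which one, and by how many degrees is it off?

Tangent(A1, DK) at D — off by 6.50°.

C = (0.00, 0.00) ✓; C.y = 0.00, W.y = 0.00 ✓; |CW| = 52.80 ✓; ∠(FW, WC) = 90.00° ✓; |FW| = 8.900 ✓; bearing(F→D) − bearing(F→W) = 120.0° ✓; |FD| = 8.900 ✓; ∠(FD, DK) = 96.50° ✗; |DK| = 20.70 ✓.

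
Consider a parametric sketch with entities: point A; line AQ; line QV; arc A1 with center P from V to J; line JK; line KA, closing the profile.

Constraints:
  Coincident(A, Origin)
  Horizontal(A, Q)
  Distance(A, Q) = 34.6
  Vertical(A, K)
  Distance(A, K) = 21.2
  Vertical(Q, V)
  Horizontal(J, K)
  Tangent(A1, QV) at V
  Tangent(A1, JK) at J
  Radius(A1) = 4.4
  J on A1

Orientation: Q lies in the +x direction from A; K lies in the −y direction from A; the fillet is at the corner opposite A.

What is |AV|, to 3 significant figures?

38.5

The virtual corner opposite A is at (34.6, -21.2). Tangency of A1 to QV means the radius PV is perpendicular to QV and tangency of A1 to JK means the radius PJ is perpendicular to JK, with radius 4.4, so the center P sits 4.4 in from both sides at P = (30.2, -16.8). That places the tangent points at V = (34.6, -16.8) on QV and J = (30.2, -21.2) on JK. Then |AV| = |V − A| = 38.5.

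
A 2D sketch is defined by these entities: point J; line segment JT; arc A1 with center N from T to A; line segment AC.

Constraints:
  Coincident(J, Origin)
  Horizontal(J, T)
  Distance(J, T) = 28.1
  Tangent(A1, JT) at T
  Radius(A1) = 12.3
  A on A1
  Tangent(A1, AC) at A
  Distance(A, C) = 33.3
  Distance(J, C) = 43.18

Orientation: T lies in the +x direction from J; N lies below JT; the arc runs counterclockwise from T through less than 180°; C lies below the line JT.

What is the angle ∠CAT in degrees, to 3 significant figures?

141°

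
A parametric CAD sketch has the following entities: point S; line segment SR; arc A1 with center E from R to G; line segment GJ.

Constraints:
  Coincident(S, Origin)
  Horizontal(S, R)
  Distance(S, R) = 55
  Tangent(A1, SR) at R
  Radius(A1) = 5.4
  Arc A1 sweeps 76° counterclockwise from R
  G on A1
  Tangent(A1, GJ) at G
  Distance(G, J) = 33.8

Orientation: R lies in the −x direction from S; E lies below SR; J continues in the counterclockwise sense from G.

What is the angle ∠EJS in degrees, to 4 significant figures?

38.59°

S is at the origin; SR is horizontal with |SR| = 55.0 and R on the −x side, so R = (-55.00, 0.000). Tangency of A1 to SR means the radius ER is perpendicular to SR, so E = R + (0, -5.4) = (-55.00, -5.400). On A1, R sits at bearing 90° from E; a 76° counterclockwise sweep puts G at bearing 166°, so G = E + 5.4·(cos 166°, sin 166°) = (-60.24, -4.094). Tangency of A1 to GJ means the radius EG is perpendicular to GJ, so GJ runs along (−sin 166°, cos 166°); with |GJ| = 33.8, J = (-68.42, -36.89). Then cos ∠EJS = JE·JS / (|JE||JS|), giving 38.59°.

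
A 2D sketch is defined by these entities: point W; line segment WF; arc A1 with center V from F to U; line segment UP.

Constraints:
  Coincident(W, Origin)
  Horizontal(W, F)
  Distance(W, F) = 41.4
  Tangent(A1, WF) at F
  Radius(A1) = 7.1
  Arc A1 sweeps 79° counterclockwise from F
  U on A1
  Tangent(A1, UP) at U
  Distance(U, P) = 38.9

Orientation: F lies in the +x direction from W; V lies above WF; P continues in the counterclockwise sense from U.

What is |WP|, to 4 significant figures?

71.01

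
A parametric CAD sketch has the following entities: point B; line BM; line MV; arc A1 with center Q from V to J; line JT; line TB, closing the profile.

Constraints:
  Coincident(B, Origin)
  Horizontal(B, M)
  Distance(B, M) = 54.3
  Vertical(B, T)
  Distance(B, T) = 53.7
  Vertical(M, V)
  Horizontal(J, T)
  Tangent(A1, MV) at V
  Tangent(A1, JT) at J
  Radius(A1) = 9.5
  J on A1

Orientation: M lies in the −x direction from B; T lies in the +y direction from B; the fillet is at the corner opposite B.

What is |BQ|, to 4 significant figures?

62.93

B is at the origin; BM is horizontal with |BM| = 54.3 and M on the −x side, so M = (-54.30, 0.000). BT is vertical with |BT| = 53.7 and T on the +y side, so T = (0.000, 53.70). The virtual corner opposite B is at (-54.30, 53.70). Tangency of A1 to MV means the radius QV is perpendicular to MV and tangency of A1 to JT means the radius QJ is perpendicular to JT, with radius 9.5, so the center Q sits 9.5 in from both sides at Q = (-44.80, 44.20). Then |BQ| = |Q − B| = 62.93.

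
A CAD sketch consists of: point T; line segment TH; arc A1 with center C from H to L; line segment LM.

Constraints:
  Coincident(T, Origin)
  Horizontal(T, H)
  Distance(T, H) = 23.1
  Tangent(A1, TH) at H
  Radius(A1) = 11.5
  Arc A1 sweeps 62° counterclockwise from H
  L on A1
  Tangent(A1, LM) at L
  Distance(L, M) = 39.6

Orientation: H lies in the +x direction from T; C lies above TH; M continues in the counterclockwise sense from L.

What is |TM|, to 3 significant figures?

66.1

T is at the origin; T and H share the same y with |TH| = 23.1 and H on the +x side, so H = (23.1, 0.00). A1 meets TH tangentially, so CH is at right angles to TH, so C = H + (0, 11.5) = (23.1, 11.5). On A1, H sits at bearing -90° from C; a 62° counterclockwise sweep puts L at bearing -28°, so L = C + 11.5·(cos -28°, sin -28°) = (33.3, 6.10). Tangency of A1 to LM means the radius CL is perpendicular to LM, so LM runs along (−sin -28°, cos -28°); with |LM| = 39.6, M = (51.8, 41.1). Then |TM| = |M − T| = 66.1.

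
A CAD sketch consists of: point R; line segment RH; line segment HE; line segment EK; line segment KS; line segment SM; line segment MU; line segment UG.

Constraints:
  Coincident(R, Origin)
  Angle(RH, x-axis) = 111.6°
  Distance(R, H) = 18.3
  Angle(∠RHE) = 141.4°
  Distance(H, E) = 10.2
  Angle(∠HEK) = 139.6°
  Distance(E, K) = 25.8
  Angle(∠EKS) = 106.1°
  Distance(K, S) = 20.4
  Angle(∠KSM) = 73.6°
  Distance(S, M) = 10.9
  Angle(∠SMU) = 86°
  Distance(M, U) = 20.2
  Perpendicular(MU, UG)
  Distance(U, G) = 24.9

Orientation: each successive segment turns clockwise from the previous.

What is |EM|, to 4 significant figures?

28.36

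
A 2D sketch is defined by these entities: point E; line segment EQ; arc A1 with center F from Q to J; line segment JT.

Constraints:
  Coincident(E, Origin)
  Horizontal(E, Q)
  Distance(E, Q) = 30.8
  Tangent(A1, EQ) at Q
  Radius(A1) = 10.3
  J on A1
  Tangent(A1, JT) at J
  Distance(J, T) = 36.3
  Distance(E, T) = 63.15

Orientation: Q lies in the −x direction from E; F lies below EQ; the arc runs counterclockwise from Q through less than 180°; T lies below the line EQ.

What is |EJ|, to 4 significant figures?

42.19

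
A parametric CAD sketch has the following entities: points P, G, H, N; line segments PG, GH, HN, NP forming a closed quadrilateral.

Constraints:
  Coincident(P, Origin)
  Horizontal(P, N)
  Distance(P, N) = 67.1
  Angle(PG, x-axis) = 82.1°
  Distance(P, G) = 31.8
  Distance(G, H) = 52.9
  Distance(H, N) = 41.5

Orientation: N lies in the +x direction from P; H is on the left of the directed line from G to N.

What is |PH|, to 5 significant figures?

69.356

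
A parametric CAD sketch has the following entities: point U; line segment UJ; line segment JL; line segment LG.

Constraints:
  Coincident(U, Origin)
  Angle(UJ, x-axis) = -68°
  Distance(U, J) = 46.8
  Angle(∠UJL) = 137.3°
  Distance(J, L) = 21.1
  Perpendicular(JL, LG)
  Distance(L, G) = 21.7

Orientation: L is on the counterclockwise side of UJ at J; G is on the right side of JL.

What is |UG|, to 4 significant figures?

77.04

U is at the origin; UJ runs at -68.0° with length 46.8, so J = 46.8·(cos -68.0°, sin -68.0°) = (17.53, -43.39). ∠UJL = 137.3°, so JL runs at -68.0° + (180° − 137.3°) = -25.30° from the x-axis; with |JL| = 21.1, L = J + 21.1·(cos -25.30°, sin -25.30°) = (36.61, -52.41). JL is perpendicular to LG; with |LG| = 21.7 on the right of JL, G = L + 21.7·(-0.4274, -0.9041) = (27.33, -72.03). Then |UG| = |G − U| = 77.04.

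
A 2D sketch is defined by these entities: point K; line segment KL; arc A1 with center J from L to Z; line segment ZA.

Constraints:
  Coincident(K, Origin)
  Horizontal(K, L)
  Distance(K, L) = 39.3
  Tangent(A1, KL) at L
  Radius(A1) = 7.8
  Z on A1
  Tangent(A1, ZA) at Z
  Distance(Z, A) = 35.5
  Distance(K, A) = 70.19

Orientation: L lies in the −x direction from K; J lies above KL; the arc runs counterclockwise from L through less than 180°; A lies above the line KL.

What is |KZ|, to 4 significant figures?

36.26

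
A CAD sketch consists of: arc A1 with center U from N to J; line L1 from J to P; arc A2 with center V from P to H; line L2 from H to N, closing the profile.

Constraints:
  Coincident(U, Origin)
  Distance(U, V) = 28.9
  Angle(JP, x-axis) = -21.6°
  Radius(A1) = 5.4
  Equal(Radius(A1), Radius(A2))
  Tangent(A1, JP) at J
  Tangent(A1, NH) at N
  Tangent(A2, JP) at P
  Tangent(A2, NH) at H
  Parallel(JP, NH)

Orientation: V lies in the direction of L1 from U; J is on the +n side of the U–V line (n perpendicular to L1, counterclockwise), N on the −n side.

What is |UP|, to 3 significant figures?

29.4

The slot axis is L1's direction at -21.6°, so u = (cos -21.6°, sin -21.6°) = (0.930, -0.368) and n = (−sin -21.6°, cos -21.6°) = (0.368, 0.930). U is at the origin and V lies 28.9 along u from U, so V = 28.9·u = (26.9, -10.6). Tangency of A1 to both parallel lines with radius 5.4 puts J and N at U ± 5.4·n: J = (1.99, 5.02), N = (-1.99, -5.02). Equal radii place P and H the same way about V: P = V + 5.4·n = (28.9, -5.62), H = V − 5.4·n = (24.9, -15.7). Then |UP| = |P − U| = 29.4.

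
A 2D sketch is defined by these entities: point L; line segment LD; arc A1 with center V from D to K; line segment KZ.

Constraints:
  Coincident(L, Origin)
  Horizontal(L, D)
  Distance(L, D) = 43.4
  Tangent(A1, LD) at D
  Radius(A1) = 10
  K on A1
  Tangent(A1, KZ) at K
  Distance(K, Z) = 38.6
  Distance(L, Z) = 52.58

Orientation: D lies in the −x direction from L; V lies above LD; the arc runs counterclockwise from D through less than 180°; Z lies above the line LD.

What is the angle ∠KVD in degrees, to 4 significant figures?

78.39°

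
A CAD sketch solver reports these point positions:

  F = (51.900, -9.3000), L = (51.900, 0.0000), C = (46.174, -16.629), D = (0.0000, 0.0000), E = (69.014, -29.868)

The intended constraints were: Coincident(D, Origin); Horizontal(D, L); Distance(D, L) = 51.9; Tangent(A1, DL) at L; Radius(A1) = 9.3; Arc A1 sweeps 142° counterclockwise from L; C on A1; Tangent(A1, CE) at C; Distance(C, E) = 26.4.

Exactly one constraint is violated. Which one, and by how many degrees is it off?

Tangent(A1, CE) at C — off by 7.90°.

D = (0.00, 0.00) ✓; D.y = 0.00, L.y = 0.00 ✓; |DL| = 51.90 ✓; ∠(FL, LD) = 90.00° ✓; |FL| = 9.300 ✓; bearing(F→C) − bearing(F→L) = 142.0° ✓; |FC| = 9.301 ✓; ∠(FC, CE) = 82.10° ✗; |CE| = 26.40 ✓.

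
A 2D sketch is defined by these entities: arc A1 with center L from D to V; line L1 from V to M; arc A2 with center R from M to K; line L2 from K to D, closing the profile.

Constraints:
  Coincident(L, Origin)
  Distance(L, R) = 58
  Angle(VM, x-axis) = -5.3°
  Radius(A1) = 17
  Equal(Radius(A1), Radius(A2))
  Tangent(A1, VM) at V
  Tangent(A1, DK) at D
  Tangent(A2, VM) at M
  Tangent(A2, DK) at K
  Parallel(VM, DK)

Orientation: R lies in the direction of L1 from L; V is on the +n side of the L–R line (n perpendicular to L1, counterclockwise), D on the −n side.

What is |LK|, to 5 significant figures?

60.440

The slot axis is L1's direction at -5.3°, so u = (cos -5.3°, sin -5.3°) = (0.99572, -0.092371) and n = (−sin -5.3°, cos -5.3°) = (0.092371, 0.99572). L is at the origin and R lies 58.0 along u from L, so R = 58.0·u = (57.752, -5.3575). Tangency of A1 to both parallel lines with radius 17.0 puts V and D at L ± 17.0·n: V = (1.5703, 16.927), D = (-1.5703, -16.927). Equal radii place M and K the same way about R: M = R + 17.0·n = (59.322, 11.570), K = R − 17.0·n = (56.182, -22.285). Then |LK| = |K − L| = 60.440.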